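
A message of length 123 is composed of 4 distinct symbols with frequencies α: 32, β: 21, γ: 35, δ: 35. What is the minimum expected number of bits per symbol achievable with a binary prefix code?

Probabilities are the counts divided by 123.
Repeatedly combine the two least-probable nodes; the expected code length is the sum of the merged weights.
merge 7/41 + 32/123 → 53/123
merge 35/123 + 35/123 → 70/123
merge 53/123 + 70/123 → 1
L = 53/123 + 70/123 + 1 = 2 bits/symbol.

2 bits/symbol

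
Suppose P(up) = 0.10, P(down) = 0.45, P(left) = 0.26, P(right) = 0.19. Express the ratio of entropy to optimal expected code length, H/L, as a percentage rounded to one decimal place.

98.4%

Entropy H = −Σ p log₂ p ≈ 1.8111 bits.
Huffman merges: 1/10+19/100→29/100; 13/50+29/100→11/20; 9/20+11/20→1. L = 46/25 ≈ 1.8400.
Efficiency = H/L = 1.8111/1.8400 = 98.4%.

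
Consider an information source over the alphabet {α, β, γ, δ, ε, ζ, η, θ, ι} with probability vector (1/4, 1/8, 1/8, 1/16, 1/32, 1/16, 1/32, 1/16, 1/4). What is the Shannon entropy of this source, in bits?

Each probability is a power of 1/2, so log₂(1/p) is an integer.
H = Σ p·log₂(1/p) = 1/4·2 + 1/8·3 + 1/8·3 + 1/16·4 + 1/32·5 + 1/16·4 + 1/32·5 + 1/16·4 + 1/4·2 = 2.8125 bits.

2.8125 bits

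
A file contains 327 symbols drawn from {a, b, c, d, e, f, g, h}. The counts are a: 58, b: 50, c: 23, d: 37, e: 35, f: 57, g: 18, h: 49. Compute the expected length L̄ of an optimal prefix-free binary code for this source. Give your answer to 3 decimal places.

Probabilities are the counts divided by 327.
Repeatedly combine the two least-probable nodes; the expected code length is the sum of the merged weights.
merge 6/109 + 23/327 → 41/327
merge 35/327 + 37/327 → 24/109
merge 41/327 + 49/327 → 30/109
merge 50/327 + 19/109 → 107/327
merge 58/327 + 24/109 → 130/327
merge 30/109 + 107/327 → 197/327
merge 130/327 + 197/327 → 1
L = 41/327 + 24/109 + 30/109 + 107/327 + 130/327 + 197/327 + 1 = 964/327 ≈ 2.948 bits/symbol.

2.948 bits/symbol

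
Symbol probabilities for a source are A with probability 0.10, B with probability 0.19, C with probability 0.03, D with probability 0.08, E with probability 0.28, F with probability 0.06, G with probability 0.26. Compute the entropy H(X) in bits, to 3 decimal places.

H = −Σ pᵢ log₂ pᵢ.
−0.10·log₂(0.10) = 0.3322
−0.19·log₂(0.19) = 0.4552
−0.03·log₂(0.03) = 0.1518
−0.08·log₂(0.08) = 0.2915
−0.28·log₂(0.28) = 0.5142
−0.06·log₂(0.06) = 0.2435
−0.26·log₂(0.26) = 0.5053
Sum ≈ 2.4937 → 2.494 bits.

2.494 bits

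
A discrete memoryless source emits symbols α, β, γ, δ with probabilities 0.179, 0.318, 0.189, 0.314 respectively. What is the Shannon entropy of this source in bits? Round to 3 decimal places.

1.949 bits

H = −Σ pᵢ log₂ pᵢ.
−0.179·log₂(0.179) = 0.4443
−0.318·log₂(0.318) = 0.5256
−0.189·log₂(0.189) = 0.4543
−0.314·log₂(0.314) = 0.5247
Sum ≈ 1.9489 → 1.949 bits.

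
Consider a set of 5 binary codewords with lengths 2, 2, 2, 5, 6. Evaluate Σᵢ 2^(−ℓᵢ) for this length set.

0.796875

With common denominator 2^6 = 64: Σ 2^(−ℓᵢ) = 16/64 + 16/64 + 16/64 + 2/64 + 1/64 = 51/64 = 0.796875.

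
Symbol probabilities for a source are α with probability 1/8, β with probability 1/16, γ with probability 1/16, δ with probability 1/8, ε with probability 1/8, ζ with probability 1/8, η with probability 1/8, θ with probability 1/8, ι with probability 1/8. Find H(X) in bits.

Each probability is a power of 1/2, so log₂(1/p) is an integer.
H = Σ p·log₂(1/p) = 1/8·3 + 1/16·4 + 1/16·4 + 1/8·3 + 1/8·3 + 1/8·3 + 1/8·3 + 1/8·3 + 1/8·3 = 3.125 bits.

3.125 bits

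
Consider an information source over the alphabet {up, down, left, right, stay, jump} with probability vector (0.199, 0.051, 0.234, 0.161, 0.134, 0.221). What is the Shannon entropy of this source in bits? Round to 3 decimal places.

2.467 bits

H = −Σ pᵢ log₂ pᵢ.
−0.199·log₂(0.199) = 0.4635
−0.051·log₂(0.051) = 0.2190
−0.234·log₂(0.234) = 0.4903
−0.161·log₂(0.161) = 0.4242
−0.134·log₂(0.134) = 0.3886
−0.221·log₂(0.221) = 0.4813
Sum ≈ 2.4669 → 2.467 bits.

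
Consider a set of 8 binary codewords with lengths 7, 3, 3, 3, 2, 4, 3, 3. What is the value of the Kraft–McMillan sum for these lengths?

0.9453125

With common denominator 2^7 = 128: Σ 2^(−ℓᵢ) = 1/128 + 16/128 + 16/128 + 16/128 + 32/128 + 8/128 + 16/128 + 16/128 = 121/128 = 0.9453125.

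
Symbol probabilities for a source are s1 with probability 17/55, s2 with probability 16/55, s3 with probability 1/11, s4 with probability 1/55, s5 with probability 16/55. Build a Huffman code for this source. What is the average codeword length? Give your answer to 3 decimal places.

2.109 bits/symbol

Repeatedly combine the two least-probable nodes; the expected code length is the sum of the merged weights.
merge 1/55 + 1/11 → 6/55
merge 6/55 + 16/55 → 2/5
merge 16/55 + 17/55 → 3/5
merge 2/5 + 3/5 → 1
L = 6/55 + 2/5 + 3/5 + 1 = 116/55 ≈ 2.109 bits/symbol.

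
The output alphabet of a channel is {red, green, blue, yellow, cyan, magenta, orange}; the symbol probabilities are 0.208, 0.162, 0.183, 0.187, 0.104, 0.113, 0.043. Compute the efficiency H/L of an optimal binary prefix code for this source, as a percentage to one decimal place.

Entropy H = −Σ p log₂ p ≈ 2.6875 bits.
Huffman merges: 43/1000+13/125→147/1000; 113/1000+147/1000→13/50; 81/500+183/1000→69/200; 187/1000+26/125→79/200; 13/50+69/200→121/200; 79/200+121/200→1. L = 344/125 ≈ 2.7520.
Efficiency = H/L = 2.6875/2.7520 = 97.7%.

97.7%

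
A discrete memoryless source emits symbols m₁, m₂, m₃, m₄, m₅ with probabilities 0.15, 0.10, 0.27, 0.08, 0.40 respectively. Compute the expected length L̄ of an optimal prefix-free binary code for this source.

2.11 bits/symbol

Repeatedly combine the two least-probable nodes; the expected code length is the sum of the merged weights.
merge 2/25 + 1/10 → 9/50
merge 3/20 + 9/50 → 33/100
merge 27/100 + 33/100 → 3/5
merge 2/5 + 3/5 → 1
L = 9/50 + 33/100 + 3/5 + 1 = 211/100 = 2.11 bits/symbol.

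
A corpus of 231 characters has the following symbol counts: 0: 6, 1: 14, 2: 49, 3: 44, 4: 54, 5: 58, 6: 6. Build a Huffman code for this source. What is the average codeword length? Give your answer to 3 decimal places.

2.468 bits/symbol

Probabilities are the counts divided by 231.
Repeatedly combine the two least-probable nodes; the expected code length is the sum of the merged weights.
merge 2/77 + 2/77 → 4/77
merge 4/77 + 2/33 → 26/231
merge 26/231 + 4/21 → 10/33
merge 7/33 + 18/77 → 103/231
merge 58/231 + 10/33 → 128/231
merge 103/231 + 128/231 → 1
L = 4/77 + 26/231 + 10/33 + 103/231 + 128/231 + 1 = 190/77 ≈ 2.468 bits/symbol.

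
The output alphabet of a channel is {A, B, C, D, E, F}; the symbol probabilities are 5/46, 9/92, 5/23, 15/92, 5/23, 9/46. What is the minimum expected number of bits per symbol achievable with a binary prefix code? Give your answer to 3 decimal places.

2.565 bits/symbol

Repeatedly combine the two least-probable nodes; the expected code length is the sum of the merged weights.
merge 9/92 + 5/46 → 19/92
merge 15/92 + 9/46 → 33/92
merge 19/92 + 5/23 → 39/92
merge 5/23 + 33/92 → 53/92
merge 39/92 + 53/92 → 1
L = 19/92 + 33/92 + 39/92 + 53/92 + 1 = 59/23 ≈ 2.565 bits/symbol.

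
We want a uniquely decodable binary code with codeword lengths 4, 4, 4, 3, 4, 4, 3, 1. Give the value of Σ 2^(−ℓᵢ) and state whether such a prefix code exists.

1.0625; no

With common denominator 2^4 = 16: Σ 2^(−ℓᵢ) = 1/16 + 1/16 + 1/16 + 2/16 + 1/16 + 1/16 + 2/16 + 8/16 = 17/16 = 1.0625.
Kraft's inequality requires Σ ≤ 1; here Σ = 1.0625 > 1, so no such prefix code exists.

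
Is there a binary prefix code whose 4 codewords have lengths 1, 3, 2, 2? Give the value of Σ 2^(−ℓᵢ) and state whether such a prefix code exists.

1.125; no

With common denominator 2^3 = 8: Σ 2^(−ℓᵢ) = 4/8 + 1/8 + 2/8 + 2/8 = 9/8 = 1.125.
Kraft's inequality requires Σ ≤ 1; here Σ = 1.125 > 1, so no such prefix code exists.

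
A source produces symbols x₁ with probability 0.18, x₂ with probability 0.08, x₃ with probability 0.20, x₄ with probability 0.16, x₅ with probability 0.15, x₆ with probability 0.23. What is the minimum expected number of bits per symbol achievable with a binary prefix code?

Repeatedly combine the two least-probable nodes; the expected code length is the sum of the merged weights.
merge 2/25 + 3/20 → 23/100
merge 4/25 + 9/50 → 17/50
merge 1/5 + 23/100 → 43/100
merge 23/100 + 17/50 → 57/100
merge 43/100 + 57/100 → 1
L = 23/100 + 17/50 + 43/100 + 57/100 + 1 = 257/100 = 2.57 bits/symbol.

2.57 bits/symbol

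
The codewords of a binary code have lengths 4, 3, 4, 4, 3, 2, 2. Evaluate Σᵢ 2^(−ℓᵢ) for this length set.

With common denominator 2^4 = 16: Σ 2^(−ℓᵢ) = 1/16 + 2/16 + 1/16 + 1/16 + 2/16 + 4/16 + 4/16 = 15/16 = 0.9375.

0.9375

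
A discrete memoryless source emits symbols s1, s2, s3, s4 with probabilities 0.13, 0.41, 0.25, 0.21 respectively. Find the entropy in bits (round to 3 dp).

H = −Σ pᵢ log₂ pᵢ.
−0.13·log₂(0.13) = 0.3826
−0.41·log₂(0.41) = 0.5274
−0.25·log₂(0.25) = 0.5000
−0.21·log₂(0.21) = 0.4728
Sum ≈ 1.8829 → 1.883 bits.

1.883 bits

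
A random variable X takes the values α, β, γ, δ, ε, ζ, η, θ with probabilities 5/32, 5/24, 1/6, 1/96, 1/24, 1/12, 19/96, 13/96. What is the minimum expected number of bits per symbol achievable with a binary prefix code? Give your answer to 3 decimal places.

2.781 bits/symbol

Repeatedly combine the two least-probable nodes; the expected code length is the sum of the merged weights.
merge 1/96 + 1/24 → 5/96
merge 5/96 + 1/12 → 13/96
merge 13/96 + 13/96 → 13/48
merge 5/32 + 1/6 → 31/96
merge 19/96 + 5/24 → 13/32
merge 13/48 + 31/96 → 19/32
merge 13/32 + 19/32 → 1
L = 5/96 + 13/96 + 13/48 + 31/96 + 13/32 + 19/32 + 1 = 89/32 ≈ 2.781 bits/symbol.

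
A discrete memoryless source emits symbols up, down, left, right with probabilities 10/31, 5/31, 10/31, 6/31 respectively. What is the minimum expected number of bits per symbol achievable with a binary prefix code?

Repeatedly combine the two least-probable nodes; the expected code length is the sum of the merged weights.
merge 5/31 + 6/31 → 11/31
merge 10/31 + 10/31 → 20/31
merge 11/31 + 20/31 → 1
L = 11/31 + 20/31 + 1 = 2 bits/symbol.

2 bits/symbol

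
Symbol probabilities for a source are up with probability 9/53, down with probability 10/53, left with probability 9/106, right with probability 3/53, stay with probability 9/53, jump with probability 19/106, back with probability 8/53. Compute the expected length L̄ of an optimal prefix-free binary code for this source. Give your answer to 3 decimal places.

Repeatedly combine the two least-probable nodes; the expected code length is the sum of the merged weights.
merge 3/53 + 9/106 → 15/106
merge 15/106 + 8/53 → 31/106
merge 9/53 + 9/53 → 18/53
merge 19/106 + 10/53 → 39/106
merge 31/106 + 18/53 → 67/106
merge 39/106 + 67/106 → 1
L = 15/106 + 31/106 + 18/53 + 39/106 + 67/106 + 1 = 147/53 ≈ 2.774 bits/symbol.

2.774 bits/symbol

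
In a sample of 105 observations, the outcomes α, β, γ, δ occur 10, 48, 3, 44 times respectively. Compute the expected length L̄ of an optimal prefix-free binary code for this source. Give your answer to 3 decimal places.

Probabilities are the counts divided by 105.
Repeatedly combine the two least-probable nodes; the expected code length is the sum of the merged weights.
merge 1/35 + 2/21 → 13/105
merge 13/105 + 44/105 → 19/35
merge 16/35 + 19/35 → 1
L = 13/105 + 19/35 + 1 = 5/3 ≈ 1.667 bits/symbol.

1.667 bits/symbol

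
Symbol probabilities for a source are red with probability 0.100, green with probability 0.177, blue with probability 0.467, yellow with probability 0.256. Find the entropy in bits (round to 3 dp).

1.791 bits

H = −Σ pᵢ log₂ pᵢ.
−0.100·log₂(0.100) = 0.3322
−0.177·log₂(0.177) = 0.4422
−0.467·log₂(0.467) = 0.5130
−0.256·log₂(0.256) = 0.5032
Sum ≈ 1.7906 → 1.791 bits.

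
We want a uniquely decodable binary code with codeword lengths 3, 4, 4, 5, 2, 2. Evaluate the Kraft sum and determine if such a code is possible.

0.78125; yes

With common denominator 2^5 = 32: Σ 2^(−ℓᵢ) = 4/32 + 2/32 + 2/32 + 1/32 + 8/32 + 8/32 = 25/32 = 0.78125.
Kraft's inequality requires Σ ≤ 1; here Σ = 0.78125 ≤ 1, so such a prefix code exists.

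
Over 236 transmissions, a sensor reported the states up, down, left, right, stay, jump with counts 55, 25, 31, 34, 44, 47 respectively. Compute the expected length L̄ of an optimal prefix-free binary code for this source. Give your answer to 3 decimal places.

2.568 bits/symbol

Probabilities are the counts divided by 236.
Repeatedly combine the two least-probable nodes; the expected code length is the sum of the merged weights.
merge 25/236 + 31/236 → 14/59
merge 17/118 + 11/59 → 39/118
merge 47/236 + 55/236 → 51/118
merge 14/59 + 39/118 → 67/118
merge 51/118 + 67/118 → 1
L = 14/59 + 39/118 + 51/118 + 67/118 + 1 = 303/118 ≈ 2.568 bits/symbol.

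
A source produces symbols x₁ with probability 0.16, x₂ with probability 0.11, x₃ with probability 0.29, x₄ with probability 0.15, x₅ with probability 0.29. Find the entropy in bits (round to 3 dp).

H = −Σ pᵢ log₂ pᵢ.
−0.16·log₂(0.16) = 0.4230
−0.11·log₂(0.11) = 0.3503
−0.29·log₂(0.29) = 0.5179
−0.15·log₂(0.15) = 0.4105
−0.29·log₂(0.29) = 0.5179
Sum ≈ 2.2197 → 2.220 bits.

2.220 bits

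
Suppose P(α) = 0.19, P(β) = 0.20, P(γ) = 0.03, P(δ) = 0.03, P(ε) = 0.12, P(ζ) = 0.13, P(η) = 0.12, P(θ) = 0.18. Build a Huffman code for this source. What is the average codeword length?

2.85 bits/symbol

Repeatedly combine the two least-probable nodes; the expected code length is the sum of the merged weights.
merge 3/100 + 3/100 → 3/50
merge 3/50 + 3/25 → 9/50
merge 3/25 + 13/100 → 1/4
merge 9/50 + 9/50 → 9/25
merge 19/100 + 1/5 → 39/100
merge 1/4 + 9/25 → 61/100
merge 39/100 + 61/100 → 1
L = 3/50 + 9/50 + 1/4 + 9/25 + 39/100 + 61/100 + 1 = 57/20 = 2.85 bits/symbol.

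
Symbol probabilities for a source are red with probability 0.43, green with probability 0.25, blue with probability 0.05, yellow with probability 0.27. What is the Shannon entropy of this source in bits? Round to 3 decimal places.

H = −Σ pᵢ log₂ pᵢ.
−0.43·log₂(0.43) = 0.5236
−0.25·log₂(0.25) = 0.5000
−0.05·log₂(0.05) = 0.2161
−0.27·log₂(0.27) = 0.5100
Sum ≈ 1.7497 → 1.750 bits.

1.750 bits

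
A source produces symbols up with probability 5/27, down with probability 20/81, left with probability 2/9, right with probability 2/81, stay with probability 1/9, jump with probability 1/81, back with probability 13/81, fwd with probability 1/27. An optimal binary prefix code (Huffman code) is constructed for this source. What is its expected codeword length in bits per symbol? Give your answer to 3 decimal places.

2.642 bits/symbol

Repeatedly combine the two least-probable nodes; the expected code length is the sum of the merged weights.
merge 1/81 + 2/81 → 1/27
merge 1/27 + 1/27 → 2/27
merge 2/27 + 1/9 → 5/27
merge 13/81 + 5/27 → 28/81
merge 5/27 + 2/9 → 11/27
merge 20/81 + 28/81 → 16/27
merge 11/27 + 16/27 → 1
L = 1/27 + 2/27 + 5/27 + 28/81 + 11/27 + 16/27 + 1 = 214/81 ≈ 2.642 bits/symbol.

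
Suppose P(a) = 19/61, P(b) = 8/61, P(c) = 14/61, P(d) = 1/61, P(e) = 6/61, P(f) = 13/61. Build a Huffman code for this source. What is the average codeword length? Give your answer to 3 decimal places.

Repeatedly combine the two least-probable nodes; the expected code length is the sum of the merged weights.
merge 1/61 + 6/61 → 7/61
merge 7/61 + 8/61 → 15/61
merge 13/61 + 14/61 → 27/61
merge 15/61 + 19/61 → 34/61
merge 27/61 + 34/61 → 1
L = 7/61 + 15/61 + 27/61 + 34/61 + 1 = 144/61 ≈ 2.361 bits/symbol.

2.361 bits/symbol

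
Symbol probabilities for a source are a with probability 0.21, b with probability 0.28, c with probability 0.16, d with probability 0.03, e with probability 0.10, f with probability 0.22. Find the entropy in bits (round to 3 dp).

H = −Σ pᵢ log₂ pᵢ.
−0.21·log₂(0.21) = 0.4728
−0.28·log₂(0.28) = 0.5142
−0.16·log₂(0.16) = 0.4230
−0.03·log₂(0.03) = 0.1518
−0.10·log₂(0.10) = 0.3322
−0.22·log₂(0.22) = 0.4806
Sum ≈ 2.3746 → 2.375 bits.

2.375 bits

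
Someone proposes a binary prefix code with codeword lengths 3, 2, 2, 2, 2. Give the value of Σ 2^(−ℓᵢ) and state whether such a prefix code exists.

With common denominator 2^3 = 8: Σ 2^(−ℓᵢ) = 1/8 + 2/8 + 2/8 + 2/8 + 2/8 = 9/8 = 1.125.
Kraft's inequality requires Σ ≤ 1; here Σ = 1.125 > 1, so no such prefix code exists.

1.125; no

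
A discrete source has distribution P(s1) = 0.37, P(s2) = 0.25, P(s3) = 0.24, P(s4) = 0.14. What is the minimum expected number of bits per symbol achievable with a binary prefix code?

Repeatedly combine the two least-probable nodes; the expected code length is the sum of the merged weights.
merge 7/50 + 6/25 → 19/50
merge 1/4 + 37/100 → 31/50
merge 19/50 + 31/50 → 1
L = 19/50 + 31/50 + 1 = 2 bits/symbol.

2 bits/symbol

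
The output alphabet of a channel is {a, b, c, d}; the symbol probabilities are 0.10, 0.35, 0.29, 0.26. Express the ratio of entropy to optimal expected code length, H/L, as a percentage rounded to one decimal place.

94.3%

Entropy H = −Σ p log₂ p ≈ 1.8855 bits.
Huffman merges: 1/10+13/50→9/25; 29/100+7/20→16/25; 9/25+16/25→1. L = 2 ≈ 2.0000.
Efficiency = H/L = 1.8855/2.0000 = 94.3%.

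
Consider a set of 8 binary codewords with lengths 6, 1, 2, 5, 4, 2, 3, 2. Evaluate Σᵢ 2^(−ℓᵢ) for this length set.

With common denominator 2^6 = 64: Σ 2^(−ℓᵢ) = 1/64 + 32/64 + 16/64 + 2/64 + 4/64 + 16/64 + 8/64 + 16/64 = 95/64 = 1.484375.

1.484375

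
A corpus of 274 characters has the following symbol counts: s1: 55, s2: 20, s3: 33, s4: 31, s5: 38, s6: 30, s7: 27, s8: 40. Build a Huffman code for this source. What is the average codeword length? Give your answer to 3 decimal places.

Probabilities are the counts divided by 274.
Repeatedly combine the two least-probable nodes; the expected code length is the sum of the merged weights.
merge 10/137 + 27/274 → 47/274
merge 15/137 + 31/274 → 61/274
merge 33/274 + 19/137 → 71/274
merge 20/137 + 47/274 → 87/274
merge 55/274 + 61/274 → 58/137
merge 71/274 + 87/274 → 79/137
merge 58/137 + 79/137 → 1
L = 47/274 + 61/274 + 71/274 + 87/274 + 58/137 + 79/137 + 1 = 407/137 ≈ 2.971 bits/symbol.

2.971 bits/symbol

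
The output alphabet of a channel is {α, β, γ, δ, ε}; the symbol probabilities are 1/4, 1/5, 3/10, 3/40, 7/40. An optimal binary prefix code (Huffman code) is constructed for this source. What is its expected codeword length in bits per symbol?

2.25 bits/symbol

Repeatedly combine the two least-probable nodes; the expected code length is the sum of the merged weights.
merge 3/40 + 7/40 → 1/4
merge 1/5 + 1/4 → 9/20
merge 1/4 + 3/10 → 11/20
merge 9/20 + 11/20 → 1
L = 1/4 + 9/20 + 11/20 + 1 = 9/4 = 2.25 bits/symbol.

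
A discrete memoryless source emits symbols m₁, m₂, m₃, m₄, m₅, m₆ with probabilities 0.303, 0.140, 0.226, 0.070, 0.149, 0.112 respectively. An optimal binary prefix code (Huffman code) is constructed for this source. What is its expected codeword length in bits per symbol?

2.471 bits/symbol

Repeatedly combine the two least-probable nodes; the expected code length is the sum of the merged weights.
merge 7/100 + 14/125 → 91/500
merge 7/50 + 149/1000 → 289/1000
merge 91/500 + 113/500 → 51/125
merge 289/1000 + 303/1000 → 74/125
merge 51/125 + 74/125 → 1
L = 91/500 + 289/1000 + 51/125 + 74/125 + 1 = 2471/1000 = 2.471 bits/symbol.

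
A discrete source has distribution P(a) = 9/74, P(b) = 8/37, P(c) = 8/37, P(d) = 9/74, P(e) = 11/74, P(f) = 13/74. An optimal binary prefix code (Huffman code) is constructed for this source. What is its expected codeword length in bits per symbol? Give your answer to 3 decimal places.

2.568 bits/symbol

Repeatedly combine the two least-probable nodes; the expected code length is the sum of the merged weights.
merge 9/74 + 9/74 → 9/37
merge 11/74 + 13/74 → 12/37
merge 8/37 + 8/37 → 16/37
merge 9/37 + 12/37 → 21/37
merge 16/37 + 21/37 → 1
L = 9/37 + 12/37 + 16/37 + 21/37 + 1 = 95/37 ≈ 2.568 bits/symbol.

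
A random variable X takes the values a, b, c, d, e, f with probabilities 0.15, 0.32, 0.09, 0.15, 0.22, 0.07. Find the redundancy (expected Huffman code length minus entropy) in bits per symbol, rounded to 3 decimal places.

0.051 bits

Entropy H = −Σ p log₂ p ≈ 2.4089 bits.
Huffman merges: 7/100+9/100→4/25; 3/20+3/20→3/10; 4/25+11/50→19/50; 3/10+8/25→31/50; 19/50+31/50→1. L = 123/50 ≈ 2.4600.
L − H = 2.4600 − 2.4089 = 0.051 bits.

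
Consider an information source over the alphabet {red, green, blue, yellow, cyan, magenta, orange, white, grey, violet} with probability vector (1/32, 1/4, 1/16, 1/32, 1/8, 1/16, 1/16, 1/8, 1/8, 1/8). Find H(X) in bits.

Each probability is a power of 1/2, so log₂(1/p) is an integer.
H = Σ p·log₂(1/p) = 1/32·5 + 1/4·2 + 1/16·4 + 1/32·5 + 1/8·3 + 1/16·4 + 1/16·4 + 1/8·3 + 1/8·3 + 1/8·3 = 3.0625 bits.

3.0625 bits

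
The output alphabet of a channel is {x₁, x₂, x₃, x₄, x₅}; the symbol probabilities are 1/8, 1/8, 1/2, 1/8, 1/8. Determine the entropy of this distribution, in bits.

2 bits

Each probability is a power of 1/2, so log₂(1/p) is an integer.
H = Σ p·log₂(1/p) = 1/8·3 + 1/8·3 + 1/2·1 + 1/8·3 + 1/8·3 = 2 bits.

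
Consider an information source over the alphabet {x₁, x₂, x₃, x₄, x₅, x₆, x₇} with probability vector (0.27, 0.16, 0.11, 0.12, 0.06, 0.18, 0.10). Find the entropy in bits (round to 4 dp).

H = −Σ pᵢ log₂ pᵢ.
−0.27·log₂(0.27) = 0.5100
−0.16·log₂(0.16) = 0.4230
−0.11·log₂(0.11) = 0.3503
−0.12·log₂(0.12) = 0.3671
−0.06·log₂(0.06) = 0.2435
−0.18·log₂(0.18) = 0.4453
−0.10·log₂(0.10) = 0.3322
Sum ≈ 2.6714 → 2.6714 bits.

2.6714 bits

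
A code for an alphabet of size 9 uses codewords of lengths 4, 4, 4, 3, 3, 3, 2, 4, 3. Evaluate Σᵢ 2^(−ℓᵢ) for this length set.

1

With common denominator 2^4 = 16: Σ 2^(−ℓᵢ) = 1/16 + 1/16 + 1/16 + 2/16 + 2/16 + 2/16 + 4/16 + 1/16 + 2/16 = 16/16 = 1.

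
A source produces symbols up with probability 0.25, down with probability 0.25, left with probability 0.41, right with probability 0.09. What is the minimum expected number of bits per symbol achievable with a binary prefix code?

1.93 bits/symbol

Repeatedly combine the two least-probable nodes; the expected code length is the sum of the merged weights.
merge 9/100 + 1/4 → 17/50
merge 1/4 + 17/50 → 59/100
merge 41/100 + 59/100 → 1
L = 17/50 + 59/100 + 1 = 193/100 = 1.93 bits/symbol.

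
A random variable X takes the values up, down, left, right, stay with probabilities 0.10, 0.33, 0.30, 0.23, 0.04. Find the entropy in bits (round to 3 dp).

2.055 bits

H = −Σ pᵢ log₂ pᵢ.
−0.10·log₂(0.10) = 0.3322
−0.33·log₂(0.33) = 0.5278
−0.30·log₂(0.30) = 0.5211
−0.23·log₂(0.23) = 0.4877
−0.04·log₂(0.04) = 0.1858
Sum ≈ 2.0545 → 2.055 bits.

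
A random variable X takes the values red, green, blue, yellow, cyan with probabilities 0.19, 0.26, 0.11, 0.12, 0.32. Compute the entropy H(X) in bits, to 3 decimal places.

2.204 bits

H = −Σ pᵢ log₂ pᵢ.
−0.19·log₂(0.19) = 0.4552
−0.26·log₂(0.26) = 0.5053
−0.11·log₂(0.11) = 0.3503
−0.12·log₂(0.12) = 0.3671
−0.32·log₂(0.32) = 0.5260
Sum ≈ 2.2039 → 2.204 bits.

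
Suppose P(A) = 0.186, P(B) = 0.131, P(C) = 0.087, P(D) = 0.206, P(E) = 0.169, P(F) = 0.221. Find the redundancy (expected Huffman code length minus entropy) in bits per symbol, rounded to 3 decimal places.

Entropy H = −Σ p log₂ p ≈ 2.5263 bits.
Huffman merges: 87/1000+131/1000→109/500; 169/1000+93/500→71/200; 103/500+109/500→53/125; 221/1000+71/200→72/125; 53/125+72/125→1. L = 2573/1000 ≈ 2.5730.
L − H = 2.5730 − 2.5263 = 0.047 bits.

0.047 bits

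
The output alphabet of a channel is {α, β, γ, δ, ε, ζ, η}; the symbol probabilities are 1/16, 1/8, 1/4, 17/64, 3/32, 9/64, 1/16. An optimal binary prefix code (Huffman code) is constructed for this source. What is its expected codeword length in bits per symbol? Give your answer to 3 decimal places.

Repeatedly combine the two least-probable nodes; the expected code length is the sum of the merged weights.
merge 1/16 + 1/16 → 1/8
merge 3/32 + 1/8 → 7/32
merge 1/8 + 9/64 → 17/64
merge 7/32 + 1/4 → 15/32
merge 17/64 + 17/64 → 17/32
merge 15/32 + 17/32 → 1
L = 1/8 + 7/32 + 17/64 + 15/32 + 17/32 + 1 = 167/64 ≈ 2.609 bits/symbol.

2.609 bits/symbol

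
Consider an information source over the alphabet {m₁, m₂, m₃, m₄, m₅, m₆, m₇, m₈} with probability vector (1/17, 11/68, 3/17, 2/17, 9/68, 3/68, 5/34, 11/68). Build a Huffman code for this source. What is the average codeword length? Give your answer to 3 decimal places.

Repeatedly combine the two least-probable nodes; the expected code length is the sum of the merged weights.
merge 3/68 + 1/17 → 7/68
merge 7/68 + 2/17 → 15/68
merge 9/68 + 5/34 → 19/68
merge 11/68 + 11/68 → 11/34
merge 3/17 + 15/68 → 27/68
merge 19/68 + 11/34 → 41/68
merge 27/68 + 41/68 → 1
L = 7/68 + 15/68 + 19/68 + 11/34 + 27/68 + 41/68 + 1 = 199/68 ≈ 2.926 bits/symbol.

2.926 bits/symbol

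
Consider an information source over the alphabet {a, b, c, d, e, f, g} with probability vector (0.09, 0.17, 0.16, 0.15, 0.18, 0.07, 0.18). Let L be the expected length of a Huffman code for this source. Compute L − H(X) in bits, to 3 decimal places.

Entropy H = −Σ p log₂ p ≈ 2.7400 bits.
Huffman merges: 7/100+9/100→4/25; 3/20+4/25→31/100; 4/25+17/100→33/100; 9/50+9/50→9/25; 31/100+33/100→16/25; 9/25+16/25→1. L = 14/5 ≈ 2.8000.
L − H = 2.8000 − 2.7400 = 0.060 bits.

0.060 bits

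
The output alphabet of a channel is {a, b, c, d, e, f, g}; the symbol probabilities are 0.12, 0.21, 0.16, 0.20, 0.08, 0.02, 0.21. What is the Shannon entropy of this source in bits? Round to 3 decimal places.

2.605 bits

H = −Σ pᵢ log₂ pᵢ.
−0.12·log₂(0.12) = 0.3671
−0.21·log₂(0.21) = 0.4728
−0.16·log₂(0.16) = 0.4230
−0.20·log₂(0.20) = 0.4644
−0.08·log₂(0.08) = 0.2915
−0.02·log₂(0.02) = 0.1129
−0.21·log₂(0.21) = 0.4728
Sum ≈ 2.6045 → 2.605 bits.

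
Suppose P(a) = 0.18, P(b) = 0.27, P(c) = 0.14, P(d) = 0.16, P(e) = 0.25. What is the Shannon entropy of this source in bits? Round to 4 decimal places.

2.2755 bits

H = −Σ pᵢ log₂ pᵢ.
−0.18·log₂(0.18) = 0.4453
−0.27·log₂(0.27) = 0.5100
−0.14·log₂(0.14) = 0.3971
−0.16·log₂(0.16) = 0.4230
−0.25·log₂(0.25) = 0.5000
Sum ≈ 2.2755 → 2.2755 bits.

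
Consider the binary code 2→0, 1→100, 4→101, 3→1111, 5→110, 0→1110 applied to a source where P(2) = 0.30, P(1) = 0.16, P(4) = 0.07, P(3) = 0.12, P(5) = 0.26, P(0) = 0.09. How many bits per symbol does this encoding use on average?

L̄ = Σ pᵢ·ℓᵢ = 0.30·1 + 0.16·3 + 0.07·3 + 0.12·4 + 0.26·3 + 0.09·4 = 2.61 bits/symbol.

2.61 bits/symbol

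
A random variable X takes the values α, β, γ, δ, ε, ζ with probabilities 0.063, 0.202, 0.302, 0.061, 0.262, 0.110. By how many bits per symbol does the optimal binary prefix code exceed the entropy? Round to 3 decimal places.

Entropy H = −Σ p log₂ p ≈ 2.3418 bits.
Huffman merges: 61/1000+63/1000→31/250; 11/100+31/250→117/500; 101/500+117/500→109/250; 131/500+151/500→141/250; 109/250+141/250→1. L = 1179/500 ≈ 2.3580.
L − H = 2.3580 − 2.3418 = 0.016 bits.

0.016 bits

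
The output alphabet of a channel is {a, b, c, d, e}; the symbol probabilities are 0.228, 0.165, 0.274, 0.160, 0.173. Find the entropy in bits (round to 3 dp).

H = −Σ pᵢ log₂ pᵢ.
−0.228·log₂(0.228) = 0.4863
−0.165·log₂(0.165) = 0.4289
−0.274·log₂(0.274) = 0.5118
−0.160·log₂(0.160) = 0.4230
−0.173·log₂(0.173) = 0.4379
Sum ≈ 2.2879 → 2.288 bits.

2.288 bits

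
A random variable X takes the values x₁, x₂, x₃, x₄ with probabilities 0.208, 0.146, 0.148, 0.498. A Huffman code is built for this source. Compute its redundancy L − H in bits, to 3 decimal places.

0.011 bits

Entropy H = −Σ p log₂ p ≈ 1.7853 bits.
Huffman merges: 73/500+37/250→147/500; 26/125+147/500→251/500; 249/500+251/500→1. L = 449/250 ≈ 1.7960.
L − H = 1.7960 − 1.7853 = 0.011 bits.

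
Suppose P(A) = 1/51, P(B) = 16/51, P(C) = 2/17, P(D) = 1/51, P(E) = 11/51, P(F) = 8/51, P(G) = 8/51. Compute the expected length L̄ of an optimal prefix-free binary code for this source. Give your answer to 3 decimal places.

2.510 bits/symbol

Repeatedly combine the two least-probable nodes; the expected code length is the sum of the merged weights.
merge 1/51 + 1/51 → 2/51
merge 2/51 + 2/17 → 8/51
merge 8/51 + 8/51 → 16/51
merge 8/51 + 11/51 → 19/51
merge 16/51 + 16/51 → 32/51
merge 19/51 + 32/51 → 1
L = 2/51 + 8/51 + 16/51 + 19/51 + 32/51 + 1 = 128/51 ≈ 2.510 bits/symbol.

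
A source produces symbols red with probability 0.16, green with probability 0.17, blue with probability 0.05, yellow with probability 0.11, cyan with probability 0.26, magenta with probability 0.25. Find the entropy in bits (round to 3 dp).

2.429 bits

H = −Σ pᵢ log₂ pᵢ.
−0.16·log₂(0.16) = 0.4230
−0.17·log₂(0.17) = 0.4346
−0.05·log₂(0.05) = 0.2161
−0.11·log₂(0.11) = 0.3503
−0.26·log₂(0.26) = 0.5053
−0.25·log₂(0.25) = 0.5000
Sum ≈ 2.4293 → 2.429 bits.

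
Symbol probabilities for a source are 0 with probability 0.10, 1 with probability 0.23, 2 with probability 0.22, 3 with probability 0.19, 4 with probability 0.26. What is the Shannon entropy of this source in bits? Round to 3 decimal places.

2.261 bits

H = −Σ pᵢ log₂ pᵢ.
−0.10·log₂(0.10) = 0.3322
−0.23·log₂(0.23) = 0.4877
−0.22·log₂(0.22) = 0.4806
−0.19·log₂(0.19) = 0.4552
−0.26·log₂(0.26) = 0.5053
Sum ≈ 2.2609 → 2.261 bits.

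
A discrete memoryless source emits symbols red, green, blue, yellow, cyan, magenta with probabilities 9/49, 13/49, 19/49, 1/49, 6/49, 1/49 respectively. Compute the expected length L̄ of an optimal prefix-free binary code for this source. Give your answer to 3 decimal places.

Repeatedly combine the two least-probable nodes; the expected code length is the sum of the merged weights.
merge 1/49 + 1/49 → 2/49
merge 2/49 + 6/49 → 8/49
merge 8/49 + 9/49 → 17/49
merge 13/49 + 17/49 → 30/49
merge 19/49 + 30/49 → 1
L = 2/49 + 8/49 + 17/49 + 30/49 + 1 = 106/49 ≈ 2.163 bits/symbol.

2.163 bits/symbol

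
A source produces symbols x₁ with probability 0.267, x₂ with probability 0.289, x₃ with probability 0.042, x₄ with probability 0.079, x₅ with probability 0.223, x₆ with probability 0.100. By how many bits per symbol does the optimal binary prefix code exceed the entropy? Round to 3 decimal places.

Entropy H = −Σ p log₂ p ≈ 2.3226 bits.
Huffman merges: 21/500+79/1000→121/1000; 1/10+121/1000→221/1000; 221/1000+223/1000→111/250; 267/1000+289/1000→139/250; 111/250+139/250→1. L = 1171/500 ≈ 2.3420.
L − H = 2.3420 − 2.3226 = 0.019 bits.

0.019 bits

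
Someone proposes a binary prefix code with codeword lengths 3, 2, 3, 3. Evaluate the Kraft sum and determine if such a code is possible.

With common denominator 2^3 = 8: Σ 2^(−ℓᵢ) = 1/8 + 2/8 + 1/8 + 1/8 = 5/8 = 0.625.
Kraft's inequality requires Σ ≤ 1; here Σ = 0.625 ≤ 1, so such a prefix code exists.

0.625; yes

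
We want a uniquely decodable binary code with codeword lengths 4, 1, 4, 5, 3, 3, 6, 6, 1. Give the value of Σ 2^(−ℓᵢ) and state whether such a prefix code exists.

1.4375; no

With common denominator 2^6 = 64: Σ 2^(−ℓᵢ) = 4/64 + 32/64 + 4/64 + 2/64 + 8/64 + 8/64 + 1/64 + 1/64 + 32/64 = 92/64 = 1.4375.
Kraft's inequality requires Σ ≤ 1; here Σ = 1.4375 > 1, so no such prefix code exists.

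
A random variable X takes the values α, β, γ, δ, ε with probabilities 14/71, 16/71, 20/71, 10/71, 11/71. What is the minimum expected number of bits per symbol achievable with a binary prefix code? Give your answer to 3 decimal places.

Repeatedly combine the two least-probable nodes; the expected code length is the sum of the merged weights.
merge 10/71 + 11/71 → 21/71
merge 14/71 + 16/71 → 30/71
merge 20/71 + 21/71 → 41/71
merge 30/71 + 41/71 → 1
L = 21/71 + 30/71 + 41/71 + 1 = 163/71 ≈ 2.296 bits/symbol.

2.296 bits/symbol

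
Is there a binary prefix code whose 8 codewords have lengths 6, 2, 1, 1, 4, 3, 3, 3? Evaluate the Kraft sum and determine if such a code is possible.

1.703125; no

With common denominator 2^6 = 64: Σ 2^(−ℓᵢ) = 1/64 + 16/64 + 32/64 + 32/64 + 4/64 + 8/64 + 8/64 + 8/64 = 109/64 = 1.703125.
Kraft's inequality requires Σ ≤ 1; here Σ = 1.703125 > 1, so no such prefix code exists.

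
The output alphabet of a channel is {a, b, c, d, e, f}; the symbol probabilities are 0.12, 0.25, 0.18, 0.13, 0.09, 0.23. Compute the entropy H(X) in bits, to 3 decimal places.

2.495 bits

H = −Σ pᵢ log₂ pᵢ.
−0.12·log₂(0.12) = 0.3671
−0.25·log₂(0.25) = 0.5000
−0.18·log₂(0.18) = 0.4453
−0.13·log₂(0.13) = 0.3826
−0.09·log₂(0.09) = 0.3127
−0.23·log₂(0.23) = 0.4877
Sum ≈ 2.4953 → 2.495 bits.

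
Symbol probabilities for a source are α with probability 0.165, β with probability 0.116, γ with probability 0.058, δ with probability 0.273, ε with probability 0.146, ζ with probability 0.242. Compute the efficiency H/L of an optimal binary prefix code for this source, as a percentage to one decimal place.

Entropy H = −Σ p log₂ p ≈ 2.4397 bits.
Huffman merges: 29/500+29/250→87/500; 73/500+33/200→311/1000; 87/500+121/500→52/125; 273/1000+311/1000→73/125; 52/125+73/125→1. L = 497/200 ≈ 2.4850.
Efficiency = H/L = 2.4397/2.4850 = 98.2%.

98.2%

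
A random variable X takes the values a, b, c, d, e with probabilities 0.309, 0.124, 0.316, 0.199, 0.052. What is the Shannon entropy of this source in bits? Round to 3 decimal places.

H = −Σ pᵢ log₂ pᵢ.
−0.309·log₂(0.309) = 0.5235
−0.124·log₂(0.124) = 0.3734
−0.316·log₂(0.316) = 0.5252
−0.199·log₂(0.199) = 0.4635
−0.052·log₂(0.052) = 0.2218
Sum ≈ 2.1075 → 2.107 bits.

2.107 bits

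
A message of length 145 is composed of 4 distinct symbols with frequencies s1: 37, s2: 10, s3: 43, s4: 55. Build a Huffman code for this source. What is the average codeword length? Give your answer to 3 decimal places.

1.945 bits/symbol

Probabilities are the counts divided by 145.
Repeatedly combine the two least-probable nodes; the expected code length is the sum of the merged weights.
merge 2/29 + 37/145 → 47/145
merge 43/145 + 47/145 → 18/29
merge 11/29 + 18/29 → 1
L = 47/145 + 18/29 + 1 = 282/145 ≈ 1.945 bits/symbol.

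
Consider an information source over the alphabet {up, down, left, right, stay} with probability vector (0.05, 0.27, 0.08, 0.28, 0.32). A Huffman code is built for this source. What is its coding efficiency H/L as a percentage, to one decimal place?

Entropy H = −Σ p log₂ p ≈ 2.0579 bits.
Huffman merges: 1/20+2/25→13/100; 13/100+27/100→2/5; 7/25+8/25→3/5; 2/5+3/5→1. L = 213/100 ≈ 2.1300.
Efficiency = H/L = 2.0579/2.1300 = 96.6%.

96.6%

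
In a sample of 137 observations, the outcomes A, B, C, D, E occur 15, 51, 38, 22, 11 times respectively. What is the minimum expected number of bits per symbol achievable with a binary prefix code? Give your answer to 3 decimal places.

2.168 bits/symbol

Probabilities are the counts divided by 137.
Repeatedly combine the two least-probable nodes; the expected code length is the sum of the merged weights.
merge 11/137 + 15/137 → 26/137
merge 22/137 + 26/137 → 48/137
merge 38/137 + 48/137 → 86/137
merge 51/137 + 86/137 → 1
L = 26/137 + 48/137 + 86/137 + 1 = 297/137 ≈ 2.168 bits/symbol.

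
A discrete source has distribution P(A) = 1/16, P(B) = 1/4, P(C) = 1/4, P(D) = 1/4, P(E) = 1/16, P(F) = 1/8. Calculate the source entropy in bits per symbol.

2.375 bits

Each probability is a power of 1/2, so log₂(1/p) is an integer.
H = Σ p·log₂(1/p) = 1/16·4 + 1/4·2 + 1/4·2 + 1/4·2 + 1/16·4 + 1/8·3 = 2.375 bits.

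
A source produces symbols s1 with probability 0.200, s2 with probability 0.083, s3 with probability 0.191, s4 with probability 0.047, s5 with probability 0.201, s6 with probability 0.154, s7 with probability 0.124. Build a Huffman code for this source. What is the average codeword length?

Repeatedly combine the two least-probable nodes; the expected code length is the sum of the merged weights.
merge 47/1000 + 83/1000 → 13/100
merge 31/250 + 13/100 → 127/500
merge 77/500 + 191/1000 → 69/200
merge 1/5 + 201/1000 → 401/1000
merge 127/500 + 69/200 → 599/1000
merge 401/1000 + 599/1000 → 1
L = 13/100 + 127/500 + 69/200 + 401/1000 + 599/1000 + 1 = 2729/1000 = 2.729 bits/symbol.

2.729 bits/symbol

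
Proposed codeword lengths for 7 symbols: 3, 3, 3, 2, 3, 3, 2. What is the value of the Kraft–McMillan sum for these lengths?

With common denominator 2^3 = 8: Σ 2^(−ℓᵢ) = 1/8 + 1/8 + 1/8 + 2/8 + 1/8 + 1/8 + 2/8 = 9/8 = 1.125.

1.125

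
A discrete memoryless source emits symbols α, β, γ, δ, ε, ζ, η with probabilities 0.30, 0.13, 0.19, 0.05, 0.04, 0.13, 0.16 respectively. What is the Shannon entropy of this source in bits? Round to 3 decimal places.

H = −Σ pᵢ log₂ pᵢ.
−0.30·log₂(0.30) = 0.5211
−0.13·log₂(0.13) = 0.3826
−0.19·log₂(0.19) = 0.4552
−0.05·log₂(0.05) = 0.2161
−0.04·log₂(0.04) = 0.1858
−0.13·log₂(0.13) = 0.3826
−0.16·log₂(0.16) = 0.4230
Sum ≈ 2.5665 → 2.566 bits.

2.566 bits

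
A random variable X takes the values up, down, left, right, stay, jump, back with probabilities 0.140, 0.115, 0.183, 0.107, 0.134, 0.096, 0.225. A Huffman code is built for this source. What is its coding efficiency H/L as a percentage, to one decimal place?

Entropy H = −Σ p log₂ p ≈ 2.7466 bits.
Huffman merges: 12/125+107/1000→203/1000; 23/200+67/500→249/1000; 7/50+183/1000→323/1000; 203/1000+9/40→107/250; 249/1000+323/1000→143/250; 107/250+143/250→1. L = 111/40 ≈ 2.7750.
Efficiency = H/L = 2.7466/2.7750 = 99.0%.

99.0%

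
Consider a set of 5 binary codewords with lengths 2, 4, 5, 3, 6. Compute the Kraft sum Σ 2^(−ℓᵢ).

0.484375

With common denominator 2^6 = 64: Σ 2^(−ℓᵢ) = 16/64 + 4/64 + 2/64 + 8/64 + 1/64 = 31/64 = 0.484375.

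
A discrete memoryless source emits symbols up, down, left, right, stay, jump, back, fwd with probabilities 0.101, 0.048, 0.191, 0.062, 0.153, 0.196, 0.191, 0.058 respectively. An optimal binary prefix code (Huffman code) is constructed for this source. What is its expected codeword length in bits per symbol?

2.882 bits/symbol

Repeatedly combine the two least-probable nodes; the expected code length is the sum of the merged weights.
merge 6/125 + 29/500 → 53/500
merge 31/500 + 101/1000 → 163/1000
merge 53/500 + 153/1000 → 259/1000
merge 163/1000 + 191/1000 → 177/500
merge 191/1000 + 49/250 → 387/1000
merge 259/1000 + 177/500 → 613/1000
merge 387/1000 + 613/1000 → 1
L = 53/500 + 163/1000 + 259/1000 + 177/500 + 387/1000 + 613/1000 + 1 = 1441/500 = 2.882 bits/symbol.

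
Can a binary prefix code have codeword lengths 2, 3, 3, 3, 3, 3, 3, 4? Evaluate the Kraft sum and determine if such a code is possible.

With common denominator 2^4 = 16: Σ 2^(−ℓᵢ) = 4/16 + 2/16 + 2/16 + 2/16 + 2/16 + 2/16 + 2/16 + 1/16 = 17/16 = 1.0625.
Kraft's inequality requires Σ ≤ 1; here Σ = 1.0625 > 1, so no such prefix code exists.

1.0625; no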